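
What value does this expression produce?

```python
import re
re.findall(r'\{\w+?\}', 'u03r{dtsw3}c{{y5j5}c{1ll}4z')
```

['{dtsw3}', '{y5j5}', '{1ll}']

Walking the string: at [4:11] → '{dtsw3}'; at [13:19] → '{y5j5}'; at [20:25] → '{1ll}'.
`findall` yields the raw match text (3 of them) because the pattern has no groups.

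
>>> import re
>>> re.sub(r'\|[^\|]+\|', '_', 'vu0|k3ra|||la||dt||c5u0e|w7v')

Each match is replaced by '_'.

'vu0_|___w7v'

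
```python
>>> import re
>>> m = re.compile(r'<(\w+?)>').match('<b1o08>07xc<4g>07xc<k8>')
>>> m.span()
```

(0, 7)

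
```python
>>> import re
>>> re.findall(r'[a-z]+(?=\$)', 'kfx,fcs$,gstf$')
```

['fcs', 'gstf']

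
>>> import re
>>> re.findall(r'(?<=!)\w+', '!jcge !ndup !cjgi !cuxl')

The positive lookaround only admits positions where the adjacent text matches; those characters stay outside the span.
`findall` yields the raw match text (4 of them) because the pattern has no groups.

['jcge', 'ndup', 'cjgi', 'cuxl']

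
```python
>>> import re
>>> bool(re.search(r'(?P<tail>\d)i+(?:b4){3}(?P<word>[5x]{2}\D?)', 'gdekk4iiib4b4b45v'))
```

False

Pattern: a digit (captured as 'tail'); then one or more of a literal 'i', then the literal 'b4' repeated 3 times; then exactly 2 of one of [5x], then optionally a non-digit (captured as 'word').
Here nothing in the string fits, so the call returns None, and `bool(None)` is False.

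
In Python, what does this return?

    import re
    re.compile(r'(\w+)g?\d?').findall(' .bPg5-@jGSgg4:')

['bPg5', 'jGSgg4']

The pattern matches one or more of a word character (captured); then optionally the literal 'g', then optionally a digit.
Scanning left to right: at [2:6] match 'bPg5', group 1 = 'bPg5'; at [8:14] match 'jGSgg4', group 1 = 'jGSgg4'.
With a single group, `findall` returns only what that group captured — 2 items.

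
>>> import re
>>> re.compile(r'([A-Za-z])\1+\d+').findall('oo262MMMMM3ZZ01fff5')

['o', 'M', 'Z', 'f']

`\1` is not a pattern — it's the concrete string captured by group 1, re-applied verbatim.
Scanning left to right: at [0:5] match 'oo262', group 1 = 'o'; at [5:11] match 'MMMMM3', group 1 = 'M'; at [11:15] match 'ZZ01', group 1 = 'Z'; at [15:19] match 'fff5', group 1 = 'f'.
`findall` collects group 1 from each match (4 total).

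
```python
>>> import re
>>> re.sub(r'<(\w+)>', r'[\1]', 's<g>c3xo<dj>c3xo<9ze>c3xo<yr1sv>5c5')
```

's[g]c3xo[dj]c3xo[9ze]c3xo[yr1sv]5c5'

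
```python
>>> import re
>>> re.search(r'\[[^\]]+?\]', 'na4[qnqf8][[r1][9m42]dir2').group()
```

'[qnqf8]'

`search` walks the string left to right and returns the first match it finds.
The match spans [3:10] → '[qnqf8]'.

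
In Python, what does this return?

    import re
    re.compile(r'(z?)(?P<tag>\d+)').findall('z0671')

[('z', '0671')]

Pattern: optionally a literal 'z' (captured); then one or more of a digit (captured as 'tag').
Scanning left to right: at [0:5] match 'z0671', groups = ('z', '0671').
Multiple groups make `findall` return tuples — one 2-tuple for the one match.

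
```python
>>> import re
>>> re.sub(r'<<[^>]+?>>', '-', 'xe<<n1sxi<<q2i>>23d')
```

`sub` substitutes '-' at each match site.

'xe-23d'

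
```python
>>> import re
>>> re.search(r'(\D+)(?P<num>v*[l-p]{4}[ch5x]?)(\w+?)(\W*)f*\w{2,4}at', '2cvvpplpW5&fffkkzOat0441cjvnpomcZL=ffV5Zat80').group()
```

The pattern matches one or more of a non-digit (captured); then zero or more of the literal 'v', then exactly 4 of a character in [l-p], then optionally one of [ch5x] (captured as 'num'); then one or more of a word character (lazy) (captured); then zero or more of a non-word character (captured); then zero or more of the literal 'f', then 2 to 4 of a word character, then the literal 'at'.
`re.search` scans for the first position where the pattern succeeds.
The match spans [1:20] → 'cvvpplpW5&fffkkzOat'.
Captured: group 1 = 'cvv', group 2 = 'pplp', group 3 = 'W5', group 4 = '&'.

'cvvpplpW5&fffkkzOat'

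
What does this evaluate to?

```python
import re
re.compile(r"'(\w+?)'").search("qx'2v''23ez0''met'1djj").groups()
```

('2v',)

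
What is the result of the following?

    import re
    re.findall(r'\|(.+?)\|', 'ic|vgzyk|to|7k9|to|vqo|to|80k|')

['vgzyk', '7k9', 'vqo', '80k']

A `+?`/`*?`/`{m,n}?` starts at its minimum and grows only as far as needed for what follows to match.
Because there's exactly one group, `findall` drops the full match and keeps group 1 from each hit.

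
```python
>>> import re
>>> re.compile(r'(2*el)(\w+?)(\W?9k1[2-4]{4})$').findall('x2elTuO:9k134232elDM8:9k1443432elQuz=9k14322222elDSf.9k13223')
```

[('22222el', 'DSf', '.9k13223')]

This matches zero or more of the literal '2', then the literal 'el' (captured); then one or more of a word character (lazy) (captured); then optionally a non-word character, then the literal '9k1', then exactly 4 of a character in [2-4] (captured); then anchored at the end.
Matches: at [42:60] match '22222elDSf.9k13223', groups = ('22222el', 'DSf', '.9k13223').
`findall` packs the 3 group values into a tuple for every match.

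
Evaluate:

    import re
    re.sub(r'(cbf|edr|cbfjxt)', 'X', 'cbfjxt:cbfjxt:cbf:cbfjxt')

Alternation tries branches left to right and keeps the first one that lets the overall match succeed at that position.
Every occurrence is swapped for 'X'.

'Xjxt:Xjxt:X:Xjxt'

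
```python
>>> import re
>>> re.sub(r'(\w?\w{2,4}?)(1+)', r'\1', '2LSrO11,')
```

Pattern: optionally a word character, then 2 to 4 of a word character (lazy) (captured); then one or more of a literal '1' (captured).
Matches: at [0:7] → '2LSrO11'.
Each match is replaced using the text its own group 1 captured.

'2LSrO,'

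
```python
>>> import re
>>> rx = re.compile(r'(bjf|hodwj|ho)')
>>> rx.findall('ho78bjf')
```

Scanning left to right: at [0:2] match 'ho', group 1 = 'ho'; at [4:7] match 'bjf', group 1 = 'bjf'.
Because there's exactly one group, `findall` drops the full match and keeps group 1 from each hit.

['ho', 'bjf']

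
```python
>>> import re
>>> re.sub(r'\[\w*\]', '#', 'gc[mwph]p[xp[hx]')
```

Matches: at [2:8] → '[mwph]'; at [12:16] → '[hx]'.
Each match is replaced by '#'.

'gc#p[xp#'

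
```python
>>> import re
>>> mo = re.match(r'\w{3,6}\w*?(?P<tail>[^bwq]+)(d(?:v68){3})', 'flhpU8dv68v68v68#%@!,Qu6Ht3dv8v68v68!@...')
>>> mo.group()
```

'flhpU8dv68v68v68'

This matches 3 to 6 of a word character, then zero or more of a word character (lazy); then one or more of any character except [bwq] (captured as 'tail'); then the literal 'd', then the literal 'v68' repeated 3 times (captured).
With `match`, the pattern is implicitly anchored at the beginning.
The match spans [0:16] → 'flhpU8dv68v68v68'.
Captured: group 1 = '8', group 2 = 'dv68v68v68'.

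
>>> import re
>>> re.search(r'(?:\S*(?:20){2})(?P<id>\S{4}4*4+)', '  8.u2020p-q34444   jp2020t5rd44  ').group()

The match spans [2:17] → '8.u2020p-q34444'.

'8.u2020p-q34444'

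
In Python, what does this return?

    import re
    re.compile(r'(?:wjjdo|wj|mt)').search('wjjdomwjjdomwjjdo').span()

Branches in `(...|...)` are attempted left-to-right; the first branch that allows the whole pattern to succeed is taken.
The match spans [0:5] → 'wjjdo'.

(0, 5)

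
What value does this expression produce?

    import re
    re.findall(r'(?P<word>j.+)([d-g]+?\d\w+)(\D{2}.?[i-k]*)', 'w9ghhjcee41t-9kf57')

The pattern matches the literal 'j', then one or more of any character (captured as 'word'); then one or more of a character in [d-g] (lazy), then a digit, then one or more of a word character (captured); then exactly 2 of a non-digit, then optionally any character, then zero or more of a character in [i-k] (captured).
Scanning left to right: at [5:15] match 'jcee41t-9k', groups = ('jce', 'e41', 't-9k').
With 3 capturing groups, `findall` returns a 3-tuple per match.

[('jce', 'e41', 't-9k')]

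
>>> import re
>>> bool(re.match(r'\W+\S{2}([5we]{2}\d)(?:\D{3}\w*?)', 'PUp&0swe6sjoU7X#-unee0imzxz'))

False

`re.match` only tries the pattern at the start of the string.
Here the string doesn't start with a match, so the call returns None, and `bool(None)` is False.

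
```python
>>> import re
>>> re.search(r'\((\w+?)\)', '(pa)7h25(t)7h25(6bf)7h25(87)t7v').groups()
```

('pa',)

Unlike `match`, `search` isn't anchored — it looks for the pattern anywhere in the string.
The match spans [0:4] → '(pa)'.
Captured: group 1 = 'pa'.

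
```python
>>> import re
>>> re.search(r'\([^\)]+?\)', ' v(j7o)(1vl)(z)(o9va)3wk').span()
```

(2, 7)

`re.search` tries every starting position until one works.
The match spans [2:7] → '(j7o)'.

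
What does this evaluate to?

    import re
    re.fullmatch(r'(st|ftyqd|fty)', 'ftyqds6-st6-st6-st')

For `fullmatch`, every character of the input must be accounted for by the pattern.
Here the pattern can't cover the whole string, so the call returns None.

None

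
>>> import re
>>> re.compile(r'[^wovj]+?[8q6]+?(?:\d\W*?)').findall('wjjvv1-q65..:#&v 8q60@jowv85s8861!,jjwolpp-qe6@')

A non-greedy quantifier consumes as few characters as it can — just enough that the remainder of the pattern still matches from where it stops; whatever follows it matches normally.
`findall` yields the raw match text (3 of them) because the pattern has no groups.

['1-q6', ' 8q6', '85s88']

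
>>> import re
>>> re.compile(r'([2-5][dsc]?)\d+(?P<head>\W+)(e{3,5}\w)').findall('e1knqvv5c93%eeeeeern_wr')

[('5c', '%', 'eeeeee')]

With 3 capturing groups, `findall` returns a 3-tuple per match.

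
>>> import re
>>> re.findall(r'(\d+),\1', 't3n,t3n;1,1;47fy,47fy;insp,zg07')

After group 1 captures some text, `\1` only succeeds where that same text appears again.
Scanning left to right: at [8:11] match '1,1', group 1 = '1'.
`findall` collects group 1 from the one match (1 total).

['1']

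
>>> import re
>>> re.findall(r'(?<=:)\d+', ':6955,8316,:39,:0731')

The `(?=…)`/`(?<=…)` assertion just peeks at neighbouring text; it doesn't advance the match position.
Since nothing is captured, `findall` lists the 3 matched substrings directly.

['6955', '39', '0731']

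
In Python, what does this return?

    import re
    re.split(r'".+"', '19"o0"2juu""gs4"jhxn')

Matches to split on: at [2:16] → '"o0"2juu""gs4"'.
The string is cut at each match, leaving 2 pieces.

['19', 'jhxn']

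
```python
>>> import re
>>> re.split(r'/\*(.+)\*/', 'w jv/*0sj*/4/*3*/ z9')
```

With a capturing group present, the delimiter's captured portion is kept in the result list.

['w jv', '0sj*/4/*3', ' z9']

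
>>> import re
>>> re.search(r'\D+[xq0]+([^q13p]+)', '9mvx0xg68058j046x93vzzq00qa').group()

Pattern: one or more of a non-digit; then one or more of one of [xq0]; then one or more of any character except [q13p] (captured).
Unlike `match`, `search` isn't anchored — it looks for the pattern anywhere in the string.
The match spans [1:18] → 'mvx0xg68058j046x9'.
Captured: group 1 = 'g68058j046x9'.

'mvx0xg68058j046x9'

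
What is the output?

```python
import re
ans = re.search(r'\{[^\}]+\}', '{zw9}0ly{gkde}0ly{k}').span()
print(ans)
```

The match spans [0:5] → '{zw9}'.

(0, 5)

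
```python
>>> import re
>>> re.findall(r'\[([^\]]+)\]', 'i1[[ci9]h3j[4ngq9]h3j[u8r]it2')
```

Walking the string: at [2:8] match '[[ci9]', group 1 = '[ci9'; at [11:18] match '[4ngq9]', group 1 = '4ngq9'; at [21:26] match '[u8r]', group 1 = 'u8r'.
With a single group, `findall` returns only what that group captured — 3 items.

['[ci9', '4ngq9', 'u8r']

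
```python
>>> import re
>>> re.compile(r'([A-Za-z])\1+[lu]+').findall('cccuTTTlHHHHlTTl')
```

['c', 'T', 'H', 'T']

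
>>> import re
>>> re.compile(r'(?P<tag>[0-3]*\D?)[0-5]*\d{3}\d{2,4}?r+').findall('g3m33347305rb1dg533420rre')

['3m', 'g']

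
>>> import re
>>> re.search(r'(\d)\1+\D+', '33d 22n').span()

`\1` is not a pattern — it's the concrete string captured by group 1, re-applied verbatim.
The match spans [0:4] → '33d '.

(0, 4)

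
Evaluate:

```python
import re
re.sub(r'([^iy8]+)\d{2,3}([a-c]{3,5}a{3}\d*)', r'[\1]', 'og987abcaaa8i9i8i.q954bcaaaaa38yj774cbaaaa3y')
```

'[og9]i9i8i[.q9]y[j7]y'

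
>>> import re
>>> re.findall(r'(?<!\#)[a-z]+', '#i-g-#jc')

A negative assertion filters positions out without eating any characters.
Since nothing is captured, `findall` lists the 2 matched substrings directly.

['g', 'c']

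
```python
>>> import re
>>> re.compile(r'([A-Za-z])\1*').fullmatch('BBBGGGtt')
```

After group 1 captures some text, `\1` only succeeds where that same text appears again.
`re.fullmatch` requires the pattern to consume the entire string.
Here the string isn't matched end-to-end, so the call returns None.

None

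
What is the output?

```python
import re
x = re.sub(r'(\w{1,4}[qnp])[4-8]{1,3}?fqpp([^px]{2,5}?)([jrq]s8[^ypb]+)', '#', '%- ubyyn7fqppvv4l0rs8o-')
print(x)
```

This matches 1 to 4 of a word character, then one of [qnp] (captured); then 1 to 3 of a character in [4-8] (lazy), then the literal 'fq', then the literal 'pp'; then 2 to 5 of any character except [px] (lazy) (captured); then one of [jrq], then the literal 's8', then one or more of any character except [ypb] (captured).
Matches: at [3:23] → 'ubyyn7fqppvv4l0rs8o-'.
`sub` substitutes '#' at each match site.

%- #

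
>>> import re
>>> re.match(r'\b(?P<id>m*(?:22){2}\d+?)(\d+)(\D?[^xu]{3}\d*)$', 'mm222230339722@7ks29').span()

(0, 20)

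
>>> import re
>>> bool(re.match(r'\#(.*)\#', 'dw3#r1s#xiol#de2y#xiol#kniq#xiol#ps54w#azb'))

`re.match` only tries the pattern at the start of the string.
Here position 0 doesn't satisfy it, so the call returns None, and `bool(None)` is False.

False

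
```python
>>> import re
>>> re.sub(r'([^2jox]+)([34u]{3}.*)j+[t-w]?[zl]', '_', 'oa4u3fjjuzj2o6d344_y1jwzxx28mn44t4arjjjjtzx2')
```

'o_x2'

This matches one or more of any character except [2jox] (captured); then exactly 3 of one of [34u], then zero or more of any character (captured); then one or more of the literal 'j', then optionally a character in [t-w]; then one of [zl].
Matches: at [1:42] → 'a4u3fjjuzj2o6d344_y1jwzxx28mn44t4arjjjjtz'.
Each match is replaced by '_'.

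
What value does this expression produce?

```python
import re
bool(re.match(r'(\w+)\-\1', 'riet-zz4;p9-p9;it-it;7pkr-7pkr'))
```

A backreference is literal: `\1` must see the identical characters the first group matched.
`match` is anchored at position 0; if the pattern doesn't fit there, it returns None.
Here the string doesn't start with a match, so the call returns None, and `bool(None)` is False.

False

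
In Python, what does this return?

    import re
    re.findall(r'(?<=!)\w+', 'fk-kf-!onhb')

['onhb']

The `(?=…)`/`(?<=…)` assertion just peeks at neighbouring text; it doesn't advance the match position.
Matches: at [7:11] → 'onhb'.
No capturing groups, so `findall` returns the 1 full match string.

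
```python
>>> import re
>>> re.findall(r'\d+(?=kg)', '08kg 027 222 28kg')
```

The `(?=…)`/`(?<=…)` assertion just peeks at neighbouring text; it doesn't advance the match position.
Scanning left to right: at [0:2] → '08'; at [13:15] → '28'.
Since nothing is captured, `findall` lists the 2 matched substrings directly.

['08', '28']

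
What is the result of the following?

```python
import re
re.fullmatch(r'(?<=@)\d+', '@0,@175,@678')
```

None

The positive lookaround only admits positions where the adjacent text matches; those characters stay outside the span.
For `fullmatch`, every character of the input must be accounted for by the pattern.
Here there's no way to consume every character, so the call returns None.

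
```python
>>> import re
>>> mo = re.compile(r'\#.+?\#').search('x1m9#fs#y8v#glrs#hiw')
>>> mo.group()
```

A `+?`/`*?`/`{m,n}?` starts at its minimum and grows only as far as needed for what follows to match.
The match spans [4:8] → '#fs#'.

'#fs#'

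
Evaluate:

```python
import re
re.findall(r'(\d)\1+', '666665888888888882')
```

`\1` has to match the exact text group 1 already captured.
With a single group, `findall` returns only what that group captured — 2 items.

['6', '8']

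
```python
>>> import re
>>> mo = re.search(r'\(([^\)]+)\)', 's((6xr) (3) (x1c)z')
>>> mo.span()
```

(1, 7)

`re.search` scans for the first position where the pattern succeeds.
The match spans [1:7] → '((6xr)'.
Captured: group 1 = '(6xr'.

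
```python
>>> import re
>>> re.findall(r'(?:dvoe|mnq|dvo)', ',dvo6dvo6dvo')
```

Scanning left to right: at [1:4] → 'dvo'; at [5:8] → 'dvo'; at [9:12] → 'dvo'.
No capturing groups, so `findall` returns the 3 full match strings.

['dvo', 'dvo', 'dvo']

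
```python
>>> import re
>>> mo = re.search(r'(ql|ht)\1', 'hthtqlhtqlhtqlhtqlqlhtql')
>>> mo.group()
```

'htht'

A backreference is literal: `\1` must see the identical characters the first group matched.
The match spans [0:4] → 'htht'.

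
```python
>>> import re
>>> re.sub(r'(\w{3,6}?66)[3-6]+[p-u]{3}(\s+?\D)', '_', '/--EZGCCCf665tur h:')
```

'/--E_:'

The pattern matches 3 to 6 of a word character (lazy), then the literal '66' (captured); then one or more of a character in [3-6], then exactly 3 of a character in [p-u]; then one or more of whitespace (lazy), then a non-digit (captured).
Matches: at [4:18] → 'ZGCCCf665tur h'.
Every occurrence is swapped for '_'.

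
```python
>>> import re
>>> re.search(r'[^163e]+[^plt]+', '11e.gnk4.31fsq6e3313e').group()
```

Pattern: one or more of any character except [163e]; then one or more of any character except [plt].
The match spans [3:21] → '.gnk4.31fsq6e3313e'.

'.gnk4.31fsq6e3313e'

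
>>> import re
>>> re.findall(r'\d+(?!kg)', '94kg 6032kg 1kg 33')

['9', '603', '33']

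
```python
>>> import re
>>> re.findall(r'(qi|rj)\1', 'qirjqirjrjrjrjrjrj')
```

['rj', 'rj', 'rj']

A backreference is literal: `\1` must see the identical characters the first group matched.
Scanning left to right: at [6:10] match 'rjrj', group 1 = 'rj'; at [10:14] match 'rjrj', group 1 = 'rj'; at [14:18] match 'rjrj', group 1 = 'rj'.
`findall` collects group 1 from each match (3 total).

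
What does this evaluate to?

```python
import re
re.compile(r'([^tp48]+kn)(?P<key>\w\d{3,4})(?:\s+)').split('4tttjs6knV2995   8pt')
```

['4ttt', 'js6kn', 'V2995', '8pt']

Pattern: one or more of any character except [tp48], then the literal 'kn' (captured); then a word character, then 3 to 4 of a digit (captured as 'key'); then one or more of whitespace (non-capturing group).
Matches to split on: at [4:17] → 'js6knV2995   '.
Because the pattern has a capturing group, `split` also inserts each captured text between the pieces.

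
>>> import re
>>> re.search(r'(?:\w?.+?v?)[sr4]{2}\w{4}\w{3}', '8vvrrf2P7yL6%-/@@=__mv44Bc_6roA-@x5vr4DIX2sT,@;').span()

(0, 12)

This matches optionally a word character, then one or more of any character (lazy), then optionally a literal 'v' (non-capturing group); then exactly 2 of one of [sr4], then exactly 4 of a word character, then exactly 3 of a word character.
The match spans [0:12] → '8vvrrf2P7yL6'.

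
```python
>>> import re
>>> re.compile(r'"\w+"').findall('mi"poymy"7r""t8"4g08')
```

No capturing groups, so `findall` returns the 2 full match strings.

['"poymy"', '"t8"']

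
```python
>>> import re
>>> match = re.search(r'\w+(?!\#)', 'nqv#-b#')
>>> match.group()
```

'nq'

The negative lookaround is zero-width — it rules out positions where the adjacent text would match, without consuming anything.
`re.search` tries every starting position until one works.
The match spans [0:2] → 'nq'.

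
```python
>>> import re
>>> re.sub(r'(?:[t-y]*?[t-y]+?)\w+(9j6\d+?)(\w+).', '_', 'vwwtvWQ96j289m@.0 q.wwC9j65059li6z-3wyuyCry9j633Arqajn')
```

'vwwtvWQ96j289m@.0 q._3_'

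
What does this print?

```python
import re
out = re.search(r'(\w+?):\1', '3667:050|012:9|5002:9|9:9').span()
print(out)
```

After group 1 captures some text, `\1` only succeeds where that same text appears again.
Unlike `match`, `search` isn't anchored — it looks for the pattern anywhere in the string.
The match spans [22:25] → '9:9'.
Captured: group 1 = '9'.

(22, 25)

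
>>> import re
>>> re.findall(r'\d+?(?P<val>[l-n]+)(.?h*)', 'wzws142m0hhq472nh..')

[('m', '0hh'), ('n', 'h')]

Pattern: one or more of a digit (lazy); then one or more of a character in [l-n] (captured as 'val'); then optionally any character, then zero or more of a literal 'h' (captured).
Walking the string: at [4:11] match '142m0hh', groups = ('m', '0hh'); at [12:17] match '472nh', groups = ('n', 'h').
Multiple groups make `findall` return tuples — one 2-tuple for each match.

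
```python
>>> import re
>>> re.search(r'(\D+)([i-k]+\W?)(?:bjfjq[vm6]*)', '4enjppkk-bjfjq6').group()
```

The pattern matches one or more of a non-digit (captured); then one or more of a character in [i-k], then optionally a non-word character (captured); then the literal 'bj', then the literal 'fjq', then zero or more of one of [vm6] (non-capturing group).
The match spans [1:15] → 'enjppkk-bjfjq6'.

'enjppkk-bjfjq6'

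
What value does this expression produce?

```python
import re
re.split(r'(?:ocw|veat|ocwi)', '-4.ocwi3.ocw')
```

Branches in `(...|...)` are attempted left-to-right; the first branch that allows the whole pattern to succeed is taken.
`split` removes every match and returns the 3 fragments in between.

['-4.', 'i3.', '']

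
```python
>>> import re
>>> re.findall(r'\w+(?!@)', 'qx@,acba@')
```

['q', 'acb']

The negative lookaround is zero-width — it rules out positions where the adjacent text would match, without consuming anything.
Matches: at [0:1] → 'q'; at [4:7] → 'acb'.
With no groups in the pattern, `findall` gives back each whole match — 2 here.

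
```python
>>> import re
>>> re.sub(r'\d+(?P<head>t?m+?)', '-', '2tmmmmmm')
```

'-mmmmm'

This matches one or more of a digit; then optionally a literal 't', then one or more of the literal 'm' (lazy) (captured as 'head').
With the lazy modifier that quantifier settles for the fewest repetitions that let the rest of the pattern succeed (the atoms after it are unaffected and can still be greedy).
Matches: at [0:3] → '2tm'.
Each match is replaced by '-'.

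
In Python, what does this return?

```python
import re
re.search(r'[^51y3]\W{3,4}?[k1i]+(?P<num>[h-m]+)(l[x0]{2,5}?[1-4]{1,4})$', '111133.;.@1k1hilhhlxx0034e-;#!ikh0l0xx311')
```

None

The pattern matches any character except [51y3], then 3 to 4 of a non-word character (lazy), then one or more of one of [k1i]; then one or more of a character in [h-m] (captured as 'num'); then a literal 'l', then 2 to 5 of one of [x0] (lazy), then 1 to 4 of a character in [1-4] (captured); then anchored at the end.
Unlike `match`, `search` isn't anchored — it looks for the pattern anywhere in the string.
Here no position works, so the call returns None.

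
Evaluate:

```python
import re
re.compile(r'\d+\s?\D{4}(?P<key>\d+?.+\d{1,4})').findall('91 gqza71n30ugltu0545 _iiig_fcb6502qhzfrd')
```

The pattern matches one or more of a digit; then optionally whitespace, then exactly 4 of a non-digit; then one or more of a digit (lazy), then one or more of any character, then 1 to 4 of a digit (captured as 'key').
Walking the string: at [0:35] match '91 gqza71n30ugltu0545 _iiig_fcb6502', group 1 = '71n30ugltu0545 _iiig_fcb6502'.
With a single group, `findall` returns only what that group captured — 1 item.

['71n30ugltu0545 _iiig_fcb6502']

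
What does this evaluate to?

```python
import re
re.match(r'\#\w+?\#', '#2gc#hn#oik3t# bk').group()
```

'#2gc#'

`re.match` only tries the pattern at the start of the string.
The match spans [0:5] → '#2gc#'.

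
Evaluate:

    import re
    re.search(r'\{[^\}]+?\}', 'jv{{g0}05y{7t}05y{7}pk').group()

Unlike `match`, `search` isn't anchored — it looks for the pattern anywhere in the string.
The match spans [2:7] → '{{g0}'.

'{{g0}'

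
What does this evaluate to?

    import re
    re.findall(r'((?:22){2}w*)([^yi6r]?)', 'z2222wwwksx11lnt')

[('2222www', 'k')]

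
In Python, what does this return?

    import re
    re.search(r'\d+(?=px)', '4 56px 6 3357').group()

The positive lookaround only admits positions where the adjacent text matches; those characters stay outside the span.
The match spans [2:4] → '56'.

'56'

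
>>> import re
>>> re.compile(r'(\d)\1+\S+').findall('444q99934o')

`\1` is not a pattern — it's the concrete string captured by group 1, re-applied verbatim.
One capturing group, so `findall` returns just the captured substring from the one match — 1 in all.

['4']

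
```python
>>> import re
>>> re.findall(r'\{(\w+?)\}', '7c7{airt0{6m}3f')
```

['6m']

One capturing group, so `findall` returns just the captured substring from the one match — 1 in all.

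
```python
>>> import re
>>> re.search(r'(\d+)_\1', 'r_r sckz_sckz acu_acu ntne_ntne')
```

None

A backreference is literal: `\1` must see the identical characters the first group matched.
Here no position works, so the call returns None.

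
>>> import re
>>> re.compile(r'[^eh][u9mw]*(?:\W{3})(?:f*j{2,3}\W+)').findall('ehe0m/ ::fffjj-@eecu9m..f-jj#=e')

This matches any character except [eh], then zero or more of one of [u9mw]; then exactly 3 of a non-word character (non-capturing group); then zero or more of the literal 'f', then 2 to 3 of the literal 'j', then one or more of a non-word character (non-capturing group).
Walking the string: at [5:16] → '/ ::fffjj-@'.
No capturing groups, so `findall` returns the 1 full match string.

['/ ::fffjj-@']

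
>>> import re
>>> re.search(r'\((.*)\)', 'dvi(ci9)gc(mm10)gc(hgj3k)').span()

The match spans [3:25] → '(ci9)gc(mm10)gc(hgj3k)'.

(3, 25)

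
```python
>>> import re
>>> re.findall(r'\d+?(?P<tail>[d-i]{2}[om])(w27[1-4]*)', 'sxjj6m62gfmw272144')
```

[('gfm', 'w272144')]

The pattern matches one or more of a digit (lazy); then exactly 2 of a character in [d-i], then one of [om] (captured as 'tail'); then the literal 'w27', then zero or more of a character in [1-4] (captured).
Matches: at [6:18] match '62gfmw272144', groups = ('gfm', 'w272144').
`findall` packs the 2 group values into a tuple for every match.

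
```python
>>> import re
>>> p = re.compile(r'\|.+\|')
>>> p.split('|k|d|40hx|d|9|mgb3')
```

Matches to split on: at [0:14] → '|k|d|40hx|d|9|'.
Splitting on the pattern gives 2 pieces.

['', 'mgb3']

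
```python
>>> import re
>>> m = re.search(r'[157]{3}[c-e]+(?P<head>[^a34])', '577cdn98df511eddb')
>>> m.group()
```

'577cdn'

Pattern: exactly 3 of one of [157], then one or more of a character in [c-e]; then any character except [a34] (captured as 'head').
`search` walks the string left to right and returns the first match it finds.
The match spans [0:6] → '577cdn'.
Captured: group 1 = 'n'.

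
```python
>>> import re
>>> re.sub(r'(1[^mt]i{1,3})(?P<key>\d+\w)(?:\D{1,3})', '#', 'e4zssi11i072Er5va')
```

Pattern: a literal '1', then any character except [mt], then 1 to 3 of the literal 'i' (captured); then one or more of a digit, then a word character (captured as 'key'); then 1 to 3 of a non-digit (non-capturing group).
Matches: at [6:14] → '11i072Er'.
`sub` substitutes '#' at each match site.

'e4zssi#5va'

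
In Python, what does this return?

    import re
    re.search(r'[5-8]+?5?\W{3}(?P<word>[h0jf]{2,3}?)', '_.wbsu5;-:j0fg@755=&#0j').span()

The match spans [6:12] → '5;-:j0'.

(6, 12)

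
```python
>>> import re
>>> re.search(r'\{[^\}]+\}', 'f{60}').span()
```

The match spans [1:5] → '{60}'.

(1, 5)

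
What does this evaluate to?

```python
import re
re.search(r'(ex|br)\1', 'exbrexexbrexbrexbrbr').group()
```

After group 1 captures some text, `\1` only succeeds where that same text appears again.
The match spans [4:8] → 'exex'.

'exex'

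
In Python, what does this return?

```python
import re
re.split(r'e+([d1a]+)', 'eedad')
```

Pattern: one or more of a literal 'e'; then one or more of one of [d1a] (captured).
Matches to split on: at [0:5] → 'eedad'.
With a capturing group present, the delimiter's captured portion is kept in the result list.

['', 'dad', '']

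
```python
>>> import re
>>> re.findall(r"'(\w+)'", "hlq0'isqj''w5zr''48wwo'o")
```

One capturing group, so `findall` returns just the captured substring from each match — 3 in all.

['isqj', 'w5zr', '48wwo']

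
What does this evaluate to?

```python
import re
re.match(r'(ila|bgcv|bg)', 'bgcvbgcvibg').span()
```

(0, 4)

`|` is ordered: at each position the engine commits to the first alternative that works.
`re.match` only tries the pattern at the start of the string.
The match spans [0:4] → 'bgcv'.
Captured: group 1 = 'bgcv'.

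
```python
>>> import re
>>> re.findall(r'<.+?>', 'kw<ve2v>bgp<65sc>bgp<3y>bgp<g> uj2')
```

Walking the string: at [2:8] → '<ve2v>'; at [11:17] → '<65sc>'; at [20:24] → '<3y>'; at [27:30] → '<g>'.
No capturing groups, so `findall` returns the 4 full match strings.

['<ve2v>', '<65sc>', '<3y>', '<g>']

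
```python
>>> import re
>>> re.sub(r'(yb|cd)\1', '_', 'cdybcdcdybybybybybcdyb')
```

'cdyb___ybcdyb'

`\1` is not a pattern — it's the concrete string captured by group 1, re-applied verbatim.
Each match is replaced by '_'.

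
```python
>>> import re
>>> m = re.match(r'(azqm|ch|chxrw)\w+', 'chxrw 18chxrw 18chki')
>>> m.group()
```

'chxrw'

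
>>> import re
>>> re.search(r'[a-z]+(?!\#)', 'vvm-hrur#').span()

(0, 3)

The negative lookahead/lookbehind blocks any match where the forbidden context is present.
The match spans [0:3] → 'vvm'.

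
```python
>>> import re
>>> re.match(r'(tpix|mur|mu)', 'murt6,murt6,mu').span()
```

(0, 3)

`|` is ordered: at each position the engine commits to the first alternative that works.
`re.match` only tries the pattern at the start of the string.
The match spans [0:3] → 'mur'.
Captured: group 1 = 'mur'.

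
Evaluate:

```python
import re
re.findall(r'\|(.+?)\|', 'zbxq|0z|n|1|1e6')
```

['0z', '1']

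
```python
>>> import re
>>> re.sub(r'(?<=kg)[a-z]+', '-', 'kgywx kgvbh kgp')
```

'kg- kg- kg-'

Because the assertion is zero-width, the text it checks is not consumed and won't appear in the result.
Matches: at [2:5] → 'ywx'; at [8:11] → 'vbh'; at [14:15] → 'p'.
`sub` substitutes '-' at each match site.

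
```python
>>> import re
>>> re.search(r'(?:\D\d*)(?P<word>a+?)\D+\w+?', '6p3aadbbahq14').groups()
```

('a',)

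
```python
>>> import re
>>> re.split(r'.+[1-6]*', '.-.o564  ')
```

['', '']

The pattern matches one or more of any character; then zero or more of a character in [1-6].
Matches to split on: at [0:9] → '.-.o564  '.
`split` removes every match and returns the 2 fragments in between.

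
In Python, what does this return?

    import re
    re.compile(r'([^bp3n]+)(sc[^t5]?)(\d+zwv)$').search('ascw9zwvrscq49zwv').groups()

The match spans [0:17] → 'ascw9zwvrscq49zwv'.
Captured: group 1 = 'ascw9zwvr', group 2 = 'scq', group 3 = '49zwv'.

('ascw9zwvr', 'scq', '49zwv')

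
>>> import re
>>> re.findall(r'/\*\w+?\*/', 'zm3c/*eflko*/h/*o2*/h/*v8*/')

['/*eflko*/', '/*o2*/', '/*v8*/']

Scanning left to right: at [4:13] → '/*eflko*/'; at [14:20] → '/*o2*/'; at [21:27] → '/*v8*/'.
With no groups in the pattern, `findall` gives back each whole match — 3 here.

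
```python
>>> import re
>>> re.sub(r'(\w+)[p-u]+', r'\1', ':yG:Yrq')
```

':yG:Yr'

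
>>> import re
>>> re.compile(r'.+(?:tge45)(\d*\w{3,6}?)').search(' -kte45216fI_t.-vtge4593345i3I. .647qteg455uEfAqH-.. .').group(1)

The match spans [0:30] → ' -kte45216fI_t.-vtge4593345i3I'.
Captured: group 1 = '93345i3I'.

'93345i3I'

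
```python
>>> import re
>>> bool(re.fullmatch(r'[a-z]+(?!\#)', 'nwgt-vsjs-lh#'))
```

False

`(?!…)`/`(?<!…)` only lets a position through if the neighbouring text does NOT match; no characters are consumed.
`re.fullmatch` is like wrapping the pattern in `^…$` (in single-line mode).
Here the string isn't matched end-to-end, so the call returns None, and `bool(None)` is False.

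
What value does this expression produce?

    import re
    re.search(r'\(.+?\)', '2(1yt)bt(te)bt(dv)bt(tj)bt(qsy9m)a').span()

A non-greedy quantifier consumes as few characters as it can — just enough that the remainder of the pattern still matches from where it stops; whatever follows it matches normally.
`re.search` tries every starting position until one works.
The match spans [1:6] → '(1yt)'.

(1, 6)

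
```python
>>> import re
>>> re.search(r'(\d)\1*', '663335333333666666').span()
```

(0, 2)

`\1` is not a pattern — it's the concrete string captured by group 1, re-applied verbatim.
`re.search` tries every starting position until one works.
The match spans [0:2] → '66'.
Captured: group 1 = '6'.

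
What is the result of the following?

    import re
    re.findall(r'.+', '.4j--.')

['.4j--.']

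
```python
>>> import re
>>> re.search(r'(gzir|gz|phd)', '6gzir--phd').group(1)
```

'gzir'

Alternation tries branches left to right and keeps the first one that lets the overall match succeed at that position.
Unlike `match`, `search` isn't anchored — it looks for the pattern anywhere in the string.
The match spans [1:5] → 'gzir'.
Captured: group 1 = 'gzir'.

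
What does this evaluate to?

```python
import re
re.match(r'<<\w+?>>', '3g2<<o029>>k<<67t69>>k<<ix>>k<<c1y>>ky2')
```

`match` is anchored at position 0; if the pattern doesn't fit there, it returns None.
Here the pattern fails at index 0, so the call returns None.

None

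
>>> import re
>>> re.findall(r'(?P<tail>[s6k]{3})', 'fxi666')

This matches exactly 3 of one of [s6k] (captured as 'tail').
Matches: at [3:6] match '666', group 1 = '666'.
`findall` collects group 1 from the one match (1 total).

['666']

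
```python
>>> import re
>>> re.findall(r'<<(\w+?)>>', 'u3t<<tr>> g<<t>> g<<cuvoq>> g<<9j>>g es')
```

['tr', 't', 'cuvoq', '9j']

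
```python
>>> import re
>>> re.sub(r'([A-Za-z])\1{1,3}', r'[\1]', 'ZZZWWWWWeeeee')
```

After group 1 captures some text, `\1` only succeeds where that same text appears again.
Matches: at [0:3] → 'ZZZ'; at [3:7] → 'WWWW'; at [8:12] → 'eeee'.
`\1` in the replacement pulls in group 1's text for each match.

'[Z][W]W[e]e'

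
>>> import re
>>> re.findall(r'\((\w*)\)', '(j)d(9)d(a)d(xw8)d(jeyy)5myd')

Matches: at [0:3] match '(j)', group 1 = 'j'; at [4:7] match '(9)', group 1 = '9'; at [8:11] match '(a)', group 1 = 'a'; at [12:17] match '(xw8)', group 1 = 'xw8'; at [18:24] match '(jeyy)', group 1 = 'jeyy'.
One capturing group, so `findall` returns just the captured substring from each match — 5 in all.

['j', '9', 'a', 'xw8', 'jeyy']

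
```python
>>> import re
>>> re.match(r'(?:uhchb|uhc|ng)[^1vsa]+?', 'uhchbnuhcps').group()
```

'uhchbn'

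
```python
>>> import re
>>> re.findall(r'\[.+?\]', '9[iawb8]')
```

Walking the string: at [1:8] → '[iawb8]'.
Since nothing is captured, `findall` lists the 1 matched substring directly.

['[iawb8]']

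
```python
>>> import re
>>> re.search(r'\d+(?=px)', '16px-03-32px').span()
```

(0, 2)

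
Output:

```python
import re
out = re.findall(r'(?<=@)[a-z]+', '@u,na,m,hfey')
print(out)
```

['u']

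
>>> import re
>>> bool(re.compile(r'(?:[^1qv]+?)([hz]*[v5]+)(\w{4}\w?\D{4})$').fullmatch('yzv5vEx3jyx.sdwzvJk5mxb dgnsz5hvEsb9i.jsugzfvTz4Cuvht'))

This matches one or more of any character except [1qv] (lazy) (non-capturing group); then zero or more of one of [hz], then one or more of one of [v5] (captured); then exactly 4 of a word character, then optionally a word character, then exactly 4 of a non-digit (captured); then anchored at the end.
`fullmatch` succeeds only if the pattern covers the string from start to end.
Here the string isn't matched end-to-end, so the call returns None, and `bool(None)` is False.

False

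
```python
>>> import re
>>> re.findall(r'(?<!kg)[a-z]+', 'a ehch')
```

['a', 'ehch']

Because the assertion is negative and zero-width, positions next to the forbidden text are skipped.
Walking the string: at [0:1] → 'a'; at [2:6] → 'ehch'.
With no groups in the pattern, `findall` gives back each whole match — 2 here.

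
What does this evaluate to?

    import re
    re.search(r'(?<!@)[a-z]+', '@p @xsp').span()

The negative lookaround is zero-width — it rules out positions where the adjacent text would match, without consuming anything.
`re.search` scans for the first position where the pattern succeeds.
The match spans [5:7] → 'sp'.

(5, 7)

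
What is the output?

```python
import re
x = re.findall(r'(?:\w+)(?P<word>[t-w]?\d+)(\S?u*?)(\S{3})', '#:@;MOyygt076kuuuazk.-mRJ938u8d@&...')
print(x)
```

Because the quantifier is non-greedy, it stops expanding at the earliest point where the rest of the pattern can succeed.
`findall` packs the 3 group values into a tuple for every match.

[('6', 'k', 'uuu'), ('8', 'd', '@&.')]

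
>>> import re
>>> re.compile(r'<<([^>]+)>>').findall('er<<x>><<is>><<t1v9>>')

['x', 'is', 't1v9']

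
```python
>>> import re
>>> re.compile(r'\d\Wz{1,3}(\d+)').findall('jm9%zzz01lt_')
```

This matches a digit, then a non-word character; then 1 to 3 of a literal 'z'; then one or more of a digit (captured).
Walking the string: at [2:9] match '9%zzz01', group 1 = '01'.
With a single group, `findall` returns only what that group captured — 1 item.

['01']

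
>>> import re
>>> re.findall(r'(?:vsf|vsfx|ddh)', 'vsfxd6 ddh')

Alternation tries branches left to right and keeps the first one that lets the overall match succeed at that position.
Matches: at [0:3] → 'vsf'; at [7:10] → 'ddh'.
`findall` yields the raw match text (2 of them) because the pattern has no groups.

['vsf', 'ddh']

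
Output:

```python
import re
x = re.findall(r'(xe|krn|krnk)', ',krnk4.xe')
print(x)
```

['krn', 'xe']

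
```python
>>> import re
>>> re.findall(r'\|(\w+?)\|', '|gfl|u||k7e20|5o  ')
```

['gfl', 'k7e20']

Scanning left to right: at [0:5] match '|gfl|', group 1 = 'gfl'; at [7:14] match '|k7e20|', group 1 = 'k7e20'.
With a single group, `findall` returns only what that group captured — 2 items.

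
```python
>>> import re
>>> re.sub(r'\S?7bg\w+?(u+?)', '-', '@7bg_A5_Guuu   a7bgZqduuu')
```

'-uu   -uu'

Pattern: optionally a non-whitespace character, then the literal '7bg'; then one or more of a word character (lazy); then one or more of a literal 'u' (lazy) (captured).
A `+?`/`*?`/`{m,n}?` starts at its minimum and grows only as far as needed for what follows to match.
Matches: at [0:10] → '@7bg_A5_Gu'; at [15:23] → 'a7bgZqdu'.
Each match is replaced by '-'.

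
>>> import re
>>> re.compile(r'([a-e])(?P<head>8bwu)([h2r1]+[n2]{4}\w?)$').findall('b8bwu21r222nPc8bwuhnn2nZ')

[('c', '8bwu', 'hnn2nZ')]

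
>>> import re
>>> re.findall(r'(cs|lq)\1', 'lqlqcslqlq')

After group 1 captures some text, `\1` only succeeds where that same text appears again.
Because there's exactly one group, `findall` drops the full match and keeps group 1 from each hit.

['lq', 'lq']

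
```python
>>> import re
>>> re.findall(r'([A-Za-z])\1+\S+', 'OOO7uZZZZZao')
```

['O']

The backreference `\1` re-matches whatever the first group consumed, character for character.
Because there's exactly one group, `findall` drops the full match and keeps group 1 from the one hit.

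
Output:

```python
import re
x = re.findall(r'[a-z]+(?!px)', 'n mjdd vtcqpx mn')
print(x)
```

['n', 'mjdd', 'vtcqpx', 'mn']

A negative assertion filters positions out without eating any characters.
No capturing groups, so `findall` returns the 4 full match strings.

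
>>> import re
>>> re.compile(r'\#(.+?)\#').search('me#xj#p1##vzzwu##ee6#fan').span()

`re.search` scans for the first position where the pattern succeeds.
The match spans [2:6] → '#xj#'.
Captured: group 1 = 'xj'.

(2, 6)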